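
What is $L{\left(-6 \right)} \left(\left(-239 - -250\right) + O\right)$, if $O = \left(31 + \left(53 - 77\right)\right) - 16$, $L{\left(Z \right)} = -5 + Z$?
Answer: $-22$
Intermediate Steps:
$O = -9$ ($O = \left(31 - 24\right) - 16 = 7 - 16 = -9$)
$L{\left(-6 \right)} \left(\left(-239 - -250\right) + O\right) = \left(-5 - 6\right) \left(\left(-239 - -250\right) - 9\right) = - 11 \left(\left(-239 + 250\right) - 9\right) = - 11 \left(11 - 9\right) = \left(-11\right) 2 = -22$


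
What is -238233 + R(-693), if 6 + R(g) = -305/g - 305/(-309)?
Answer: -17005159711/71379 ≈ -2.3824e+5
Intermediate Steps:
R(g) = -1549/309 - 305/g (R(g) = -6 + (-305/g - 305/(-309)) = -6 + (-305/g - 305*(-1/309)) = -6 + (-305/g + 305/309) = -6 + (305/309 - 305/g) = -1549/309 - 305/g)
-238233 + R(-693) = -238233 + (-1549/309 - 305/(-693)) = -238233 + (-1549/309 - 305*(-1/693)) = -238233 + (-1549/309 + 305/693) = -238233 - 326404/71379 = -17005159711/71379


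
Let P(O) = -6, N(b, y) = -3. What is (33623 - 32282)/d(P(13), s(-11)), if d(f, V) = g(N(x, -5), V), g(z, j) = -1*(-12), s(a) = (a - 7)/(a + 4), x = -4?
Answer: 447/4 ≈ 111.75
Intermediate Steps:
s(a) = (-7 + a)/(4 + a)
g(z, j) = 12
d(f, V) = 12
(33623 - 32282)/d(P(13), s(-11)) = (33623 - 32282)/12 = 1341*(1/12) = 447/4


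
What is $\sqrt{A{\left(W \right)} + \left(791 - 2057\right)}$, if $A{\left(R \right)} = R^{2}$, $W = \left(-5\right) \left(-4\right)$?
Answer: $i \sqrt{866} \approx 29.428 i$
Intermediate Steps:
$W = 20$
$\sqrt{A{\left(W \right)} + \left(791 - 2057\right)} = \sqrt{20^{2} + \left(791 - 2057\right)} = \sqrt{400 - 1266} = \sqrt{-866} = i \sqrt{866}$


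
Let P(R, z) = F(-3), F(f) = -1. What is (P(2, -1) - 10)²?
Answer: 121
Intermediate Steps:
P(R, z) = -1
(P(2, -1) - 10)² = (-1 - 10)² = (-11)² = 121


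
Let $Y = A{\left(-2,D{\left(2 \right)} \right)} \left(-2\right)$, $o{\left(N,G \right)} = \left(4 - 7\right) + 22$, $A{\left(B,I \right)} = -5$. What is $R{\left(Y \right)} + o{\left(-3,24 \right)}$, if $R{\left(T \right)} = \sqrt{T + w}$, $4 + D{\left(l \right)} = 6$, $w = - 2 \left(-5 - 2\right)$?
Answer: $19 + 2 \sqrt{6} \approx 23.899$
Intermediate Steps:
$w = 14$ ($w = \left(-2\right) \left(-7\right) = 14$)
$D{\left(l \right)} = 2$ ($D{\left(l \right)} = -4 + 6 = 2$)
$o{\left(N,G \right)} = 19$ ($o{\left(N,G \right)} = -3 + 22 = 19$)
$Y = 10$ ($Y = \left(-5\right) \left(-2\right) = 10$)
$R{\left(T \right)} = \sqrt{14 + T}$ ($R{\left(T \right)} = \sqrt{T + 14} = \sqrt{14 + T}$)
$R{\left(Y \right)} + o{\left(-3,24 \right)} = \sqrt{14 + 10} + 19 = \sqrt{24} + 19 = 2 \sqrt{6} + 19 = 19 + 2 \sqrt{6}$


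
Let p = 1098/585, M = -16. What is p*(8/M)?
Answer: -61/65 ≈ -0.93846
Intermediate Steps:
p = 122/65 (p = 1098*(1/585) = 122/65 ≈ 1.8769)
p*(8/M) = 122*(8/(-16))/65 = 122*(8*(-1/16))/65 = (122/65)*(-½) = -61/65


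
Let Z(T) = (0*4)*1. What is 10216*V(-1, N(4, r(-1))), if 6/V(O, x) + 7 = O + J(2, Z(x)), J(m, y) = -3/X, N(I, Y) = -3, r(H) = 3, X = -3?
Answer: -61296/7 ≈ -8756.6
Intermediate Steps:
Z(T) = 0 (Z(T) = 0*1 = 0)
J(m, y) = 1 (J(m, y) = -3/(-3) = -3*(-⅓) = 1)
V(O, x) = 6/(-6 + O) (V(O, x) = 6/(-7 + (O + 1)) = 6/(-7 + (1 + O)) = 6/(-6 + O))
10216*V(-1, N(4, r(-1))) = 10216*(6/(-6 - 1)) = 10216*(6/(-7)) = 10216*(6*(-⅐)) = 10216*(-6/7) = -61296/7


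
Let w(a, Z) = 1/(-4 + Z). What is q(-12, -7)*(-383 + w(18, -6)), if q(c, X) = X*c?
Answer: -160902/5 ≈ -32180.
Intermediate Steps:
q(-12, -7)*(-383 + w(18, -6)) = (-7*(-12))*(-383 + 1/(-4 - 6)) = 84*(-383 + 1/(-10)) = 84*(-383 - 1/10) = 84*(-3831/10) = -160902/5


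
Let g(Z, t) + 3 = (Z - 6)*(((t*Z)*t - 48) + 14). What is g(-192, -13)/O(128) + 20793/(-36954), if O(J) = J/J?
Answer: 79222384763/12318 ≈ 6.4314e+6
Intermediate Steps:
O(J) = 1
g(Z, t) = -3 + (-34 + Z*t²)*(-6 + Z) (g(Z, t) = -3 + (Z - 6)*(((t*Z)*t - 48) + 14) = -3 + (-6 + Z)*(((Z*t)*t - 48) + 14) = -3 + (-6 + Z)*((Z*t² - 48) + 14) = -3 + (-6 + Z)*((-48 + Z*t²) + 14) = -3 + (-6 + Z)*(-34 + Z*t²) = -3 + (-34 + Z*t²)*(-6 + Z))
g(-192, -13)/O(128) + 20793/(-36954) = (201 - 34*(-192) + (-192)²*(-13)² - 6*(-192)*(-13)²)/1 + 20793/(-36954) = (201 + 6528 + 36864*169 - 6*(-192)*169)*1 + 20793*(-1/36954) = (201 + 6528 + 6230016 + 194688)*1 - 6931/12318 = 6431433*1 - 6931/12318 = 6431433 - 6931/12318 = 79222384763/12318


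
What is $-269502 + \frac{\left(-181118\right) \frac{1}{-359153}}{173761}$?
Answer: $- \frac{2402679031154464}{8915254919} \approx -2.695 \cdot 10^{5}$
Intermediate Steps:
$-269502 + \frac{\left(-181118\right) \frac{1}{-359153}}{173761} = -269502 + \left(-181118\right) \left(- \frac{1}{359153}\right) \frac{1}{173761} = -269502 + \frac{181118}{359153} \cdot \frac{1}{173761} = -269502 + \frac{25874}{8915254919} = - \frac{2402679031154464}{8915254919}$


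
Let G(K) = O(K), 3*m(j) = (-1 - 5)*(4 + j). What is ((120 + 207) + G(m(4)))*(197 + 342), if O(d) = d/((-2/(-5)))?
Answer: 154693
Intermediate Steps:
m(j) = -8 - 2*j (m(j) = ((-1 - 5)*(4 + j))/3 = (-6*(4 + j))/3 = (-24 - 6*j)/3 = -8 - 2*j)
O(d) = 5*d/2 (O(d) = d/((-2*(-⅕))) = d/(⅖) = d*(5/2) = 5*d/2)
G(K) = 5*K/2
((120 + 207) + G(m(4)))*(197 + 342) = ((120 + 207) + 5*(-8 - 2*4)/2)*(197 + 342) = (327 + 5*(-8 - 8)/2)*539 = (327 + (5/2)*(-16))*539 = (327 - 40)*539 = 287*539 = 154693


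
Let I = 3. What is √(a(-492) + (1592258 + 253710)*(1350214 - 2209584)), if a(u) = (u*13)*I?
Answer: 2*I*√396592384837 ≈ 1.2595e+6*I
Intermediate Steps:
a(u) = 39*u (a(u) = (u*13)*3 = (13*u)*3 = 39*u)
√(a(-492) + (1592258 + 253710)*(1350214 - 2209584)) = √(39*(-492) + (1592258 + 253710)*(1350214 - 2209584)) = √(-19188 + 1845968*(-859370)) = √(-19188 - 1586369520160) = √(-1586369539348) = 2*I*√396592384837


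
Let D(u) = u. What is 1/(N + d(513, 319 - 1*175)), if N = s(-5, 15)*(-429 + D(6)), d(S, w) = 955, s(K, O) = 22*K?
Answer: 1/47485 ≈ 2.1059e-5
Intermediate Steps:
N = 46530 (N = (22*(-5))*(-429 + 6) = -110*(-423) = 46530)
1/(N + d(513, 319 - 1*175)) = 1/(46530 + 955) = 1/47485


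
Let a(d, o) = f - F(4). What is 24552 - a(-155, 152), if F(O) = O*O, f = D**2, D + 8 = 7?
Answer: 24567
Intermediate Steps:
D = -1 (D = -8 + 7 = -1)
f = 1 (f = (-1)**2 = 1)
F(O) = O**2
a(d, o) = -15 (a(d, o) = 1 - 1*4**2 = 1 - 1*16 = 1 - 16 = -15)
24552 - a(-155, 152) = 24552 - 1*(-15) = 24552 + 15 = 24567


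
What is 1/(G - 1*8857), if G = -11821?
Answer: -1/20678 ≈ -4.8361e-5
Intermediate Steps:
1/(G - 1*8857) = 1/(-11821 - 1*8857) = 1/(-11821 - 8857) = 1/(-20678) = -1/20678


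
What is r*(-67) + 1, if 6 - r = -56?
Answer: -4153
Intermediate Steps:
r = 62 (r = 6 - 1*(-56) = 6 + 56 = 62)
r*(-67) + 1 = 62*(-67) + 1 = -4154 + 1 = -4153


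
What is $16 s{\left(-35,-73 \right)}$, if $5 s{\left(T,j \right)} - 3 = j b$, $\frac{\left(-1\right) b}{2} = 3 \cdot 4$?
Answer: $5616$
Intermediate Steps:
$b = -24$ ($b = - 2 \cdot 3 \cdot 4 = \left(-2\right) 12 = -24$)
$s{\left(T,j \right)} = \frac{3}{5} - \frac{24 j}{5}$ ($s{\left(T,j \right)} = \frac{3}{5} + \frac{j \left(-24\right)}{5} = \frac{3}{5} + \frac{\left(-24\right) j}{5} = \frac{3}{5} - \frac{24 j}{5}$)
$16 s{\left(-35,-73 \right)} = 16 \left(\frac{3}{5} - - \frac{1752}{5}\right) = 16 \left(\frac{3}{5} + \frac{1752}{5}\right) = 16 \cdot 351 = 5616$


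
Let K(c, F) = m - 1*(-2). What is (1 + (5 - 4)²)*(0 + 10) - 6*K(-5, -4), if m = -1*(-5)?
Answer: -22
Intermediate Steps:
m = 5
K(c, F) = 7 (K(c, F) = 5 - 1*(-2) = 5 + 2 = 7)
(1 + (5 - 4)²)*(0 + 10) - 6*K(-5, -4) = (1 + (5 - 4)²)*(0 + 10) - 6*7 = (1 + 1²)*10 - 42 = (1 + 1)*10 - 42 = 2*10 - 42 = 20 - 42 = -22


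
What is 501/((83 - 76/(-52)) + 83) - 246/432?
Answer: 379679/156744 ≈ 2.4223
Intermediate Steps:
501/((83 - 76/(-52)) + 83) - 246/432 = 501/((83 - 76*(-1/52)) + 83) - 246*1/432 = 501/((83 + 19/13) + 83) - 41/72 = 501/(1098/13 + 83) - 41/72 = 501/(2177/13) - 41/72 = 501*(13/2177) - 41/72 = 6513/2177 - 41/72 = 379679/156744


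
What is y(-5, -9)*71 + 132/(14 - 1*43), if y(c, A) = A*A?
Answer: 166647/29 ≈ 5746.4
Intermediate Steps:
y(c, A) = A**2
y(-5, -9)*71 + 132/(14 - 1*43) = (-9)**2*71 + 132/(14 - 1*43) = 81*71 + 132/(14 - 43) = 5751 + 132/(-29) = 5751 + 132*(-1/29) = 5751 - 132/29 = 166647/29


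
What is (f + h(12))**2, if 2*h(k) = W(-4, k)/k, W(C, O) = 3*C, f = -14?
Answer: 841/4 ≈ 210.25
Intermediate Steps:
h(k) = -6/k (h(k) = ((3*(-4))/k)/2 = (-12/k)/2 = -6/k)
(f + h(12))**2 = (-14 - 6/12)**2 = (-14 - 6*1/12)**2 = (-14 - 1/2)**2 = (-29/2)**2 = 841/4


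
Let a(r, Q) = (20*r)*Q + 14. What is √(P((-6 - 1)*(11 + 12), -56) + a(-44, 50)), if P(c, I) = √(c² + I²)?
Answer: √(-43986 + 7*√593) ≈ 209.32*I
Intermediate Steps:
a(r, Q) = 14 + 20*Q*r (a(r, Q) = 20*Q*r + 14 = 14 + 20*Q*r)
P(c, I) = √(I² + c²)
√(P((-6 - 1)*(11 + 12), -56) + a(-44, 50)) = √(√((-56)² + ((-6 - 1)*(11 + 12))²) + (14 + 20*50*(-44))) = √(√(3136 + (-7*23)²) + (14 - 44000)) = √(√(3136 + (-161)²) - 43986) = √(√(3136 + 25921) - 43986) = √(√29057 - 43986) = √(7*√593 - 43986) = √(-43986 + 7*√593)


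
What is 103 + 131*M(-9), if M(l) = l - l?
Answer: 103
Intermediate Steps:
M(l) = 0
103 + 131*M(-9) = 103 + 131*0 = 103 + 0 = 103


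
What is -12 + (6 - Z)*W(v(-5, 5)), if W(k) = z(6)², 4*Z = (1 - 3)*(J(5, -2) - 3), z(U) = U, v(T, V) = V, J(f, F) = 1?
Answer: 168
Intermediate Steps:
Z = 1 (Z = ((1 - 3)*(1 - 3))/4 = (-2*(-2))/4 = (¼)*4 = 1)
W(k) = 36 (W(k) = 6² = 36)
-12 + (6 - Z)*W(v(-5, 5)) = -12 + (6 - 1*1)*36 = -12 + (6 - 1)*36 = -12 + 5*36 = -12 + 180 = 168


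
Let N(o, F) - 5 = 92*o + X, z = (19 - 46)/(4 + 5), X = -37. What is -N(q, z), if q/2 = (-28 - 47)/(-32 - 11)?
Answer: -12424/43 ≈ -288.93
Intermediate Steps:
q = 150/43 (q = 2*((-28 - 47)/(-32 - 11)) = 2*(-75/(-43)) = 2*(-75*(-1/43)) = 2*(75/43) = 150/43 ≈ 3.4884)
z = -3 (z = -27/9 = -27*⅑ = -3)
N(o, F) = -32 + 92*o (N(o, F) = 5 + (92*o - 37) = 5 + (-37 + 92*o) = -32 + 92*o)
-N(q, z) = -(-32 + 92*(150/43)) = -(-32 + 13800/43) = -1*12424/43 = -12424/43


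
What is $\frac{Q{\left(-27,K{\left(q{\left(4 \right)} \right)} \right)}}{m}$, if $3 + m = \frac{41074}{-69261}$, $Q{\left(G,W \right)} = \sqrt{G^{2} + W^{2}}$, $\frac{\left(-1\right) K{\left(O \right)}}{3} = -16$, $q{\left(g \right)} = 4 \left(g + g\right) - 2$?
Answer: $- \frac{207783 \sqrt{337}}{248857} \approx -15.328$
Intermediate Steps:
$q{\left(g \right)} = -2 + 8 g$ ($q{\left(g \right)} = 4 \cdot 2 g - 2 = 8 g - 2 = -2 + 8 g$)
$K{\left(O \right)} = 48$ ($K{\left(O \right)} = \left(-3\right) \left(-16\right) = 48$)
$m = - \frac{248857}{69261}$ ($m = -3 + \frac{41074}{-69261} = -3 + 41074 \left(- \frac{1}{69261}\right) = -3 - \frac{41074}{69261} = - \frac{248857}{69261} \approx -3.593$)
$\frac{Q{\left(-27,K{\left(q{\left(4 \right)} \right)} \right)}}{m} = \frac{\sqrt{\left(-27\right)^{2} + 48^{2}}}{- \frac{248857}{69261}} = \sqrt{729 + 2304} \left(- \frac{69261}{248857}\right) = \sqrt{3033} \left(- \frac{69261}{248857}\right) = 3 \sqrt{337} \left(- \frac{69261}{248857}\right) = - \frac{207783 \sqrt{337}}{248857}$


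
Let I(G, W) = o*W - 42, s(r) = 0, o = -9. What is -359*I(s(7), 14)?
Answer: 60312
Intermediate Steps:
I(G, W) = -42 - 9*W (I(G, W) = -9*W - 42 = -42 - 9*W)
-359*I(s(7), 14) = -359*(-42 - 9*14) = -359*(-42 - 126) = -359*(-168) = 60312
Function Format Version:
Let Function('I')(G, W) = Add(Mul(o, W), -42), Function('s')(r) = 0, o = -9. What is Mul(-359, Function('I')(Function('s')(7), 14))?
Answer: 60312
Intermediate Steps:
Function('I')(G, W) = Add(-42, Mul(-9, W)) (Function('I')(G, W) = Add(Mul(-9, W), -42) = Add(-42, Mul(-9, W)))
Mul(-359, Function('I')(Function('s')(7), 14)) = Mul(-359, Add(-42, Mul(-9, 14))) = Mul(-359, Add(-42, -126)) = Mul(-359, -168) = 60312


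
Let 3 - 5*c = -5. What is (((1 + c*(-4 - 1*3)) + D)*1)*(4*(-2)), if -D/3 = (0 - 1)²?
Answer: 528/5 ≈ 105.60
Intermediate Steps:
c = 8/5 (c = ⅗ - ⅕*(-5) = ⅗ + 1 = 8/5 ≈ 1.6000)
D = -3 (D = -3*(0 - 1)² = -3*(-1)² = -3*1 = -3)
(((1 + c*(-4 - 1*3)) + D)*1)*(4*(-2)) = (((1 + 8*(-4 - 1*3)/5) - 3)*1)*(4*(-2)) = (((1 + 8*(-4 - 3)/5) - 3)*1)*(-8) = (((1 + (8/5)*(-7)) - 3)*1)*(-8) = (((1 - 56/5) - 3)*1)*(-8) = ((-51/5 - 3)*1)*(-8) = -66/5*1*(-8) = -66/5*(-8) = 528/5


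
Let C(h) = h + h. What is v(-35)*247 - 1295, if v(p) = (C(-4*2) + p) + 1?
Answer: -13645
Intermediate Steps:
C(h) = 2*h
v(p) = -15 + p (v(p) = (2*(-4*2) + p) + 1 = (2*(-8) + p) + 1 = (-16 + p) + 1 = -15 + p)
v(-35)*247 - 1295 = (-15 - 35)*247 - 1295 = -50*247 - 1295 = -12350 - 1295 = -13645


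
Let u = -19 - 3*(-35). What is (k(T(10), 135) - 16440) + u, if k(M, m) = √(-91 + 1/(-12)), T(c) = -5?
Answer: -16354 + I*√3279/6 ≈ -16354.0 + 9.5438*I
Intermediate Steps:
k(M, m) = I*√3279/6 (k(M, m) = √(-91 - 1/12) = √(-1093/12) = I*√3279/6)
u = 86 (u = -19 + 105 = 86)
(k(T(10), 135) - 16440) + u = (I*√3279/6 - 16440) + 86 = (-16440 + I*√3279/6) + 86 = -16354 + I*√3279/6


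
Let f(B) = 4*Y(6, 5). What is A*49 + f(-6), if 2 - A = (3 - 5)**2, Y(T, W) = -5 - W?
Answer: -138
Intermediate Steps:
f(B) = -40 (f(B) = 4*(-5 - 1*5) = 4*(-5 - 5) = 4*(-10) = -40)
A = -2 (A = 2 - (3 - 5)**2 = 2 - 1*(-2)**2 = 2 - 1*4 = 2 - 4 = -2)
A*49 + f(-6) = -2*49 - 40 = -98 - 40 = -138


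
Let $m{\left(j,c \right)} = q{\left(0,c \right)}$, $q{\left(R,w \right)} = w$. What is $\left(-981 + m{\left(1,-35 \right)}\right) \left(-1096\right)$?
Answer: $1113536$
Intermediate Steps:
$m{\left(j,c \right)} = c$
$\left(-981 + m{\left(1,-35 \right)}\right) \left(-1096\right) = \left(-981 - 35\right) \left(-1096\right) = \left(-1016\right) \left(-1096\right) = 1113536$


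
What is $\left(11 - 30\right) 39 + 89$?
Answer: $-652$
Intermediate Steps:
$\left(11 - 30\right) 39 + 89 = \left(-19\right) 39 + 89 = -741 + 89 = -652$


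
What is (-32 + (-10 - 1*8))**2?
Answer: 2500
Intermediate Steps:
(-32 + (-10 - 1*8))**2 = (-32 + (-10 - 8))**2 = (-32 - 18)**2 = (-50)**2 = 2500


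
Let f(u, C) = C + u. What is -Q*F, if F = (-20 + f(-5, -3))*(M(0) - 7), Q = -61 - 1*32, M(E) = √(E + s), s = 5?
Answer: 18228 - 2604*√5 ≈ 12405.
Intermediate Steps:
M(E) = √(5 + E) (M(E) = √(E + 5) = √(5 + E))
Q = -93 (Q = -61 - 32 = -93)
F = 196 - 28*√5 (F = (-20 + (-3 - 5))*(√(5 + 0) - 7) = (-20 - 8)*(√5 - 7) = -28*(-7 + √5) = 196 - 28*√5 ≈ 133.39)
-Q*F = -(-93)*(196 - 28*√5) = -(-18228 + 2604*√5) = 18228 - 2604*√5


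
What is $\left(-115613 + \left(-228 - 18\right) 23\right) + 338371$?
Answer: $217100$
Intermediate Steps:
$\left(-115613 + \left(-228 - 18\right) 23\right) + 338371 = \left(-115613 - 5658\right) + 338371 = -121271 + 338371 = 217100$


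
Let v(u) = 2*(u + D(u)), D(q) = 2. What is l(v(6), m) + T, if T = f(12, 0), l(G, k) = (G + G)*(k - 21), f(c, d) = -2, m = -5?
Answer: -834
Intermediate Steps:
v(u) = 4 + 2*u (v(u) = 2*(u + 2) = 2*(2 + u) = 4 + 2*u)
l(G, k) = 2*G*(-21 + k) (l(G, k) = (2*G)*(-21 + k) = 2*G*(-21 + k))
T = -2
l(v(6), m) + T = 2*(4 + 2*6)*(-21 - 5) - 2 = 2*(4 + 12)*(-26) - 2 = 2*16*(-26) - 2 = -832 - 2 = -834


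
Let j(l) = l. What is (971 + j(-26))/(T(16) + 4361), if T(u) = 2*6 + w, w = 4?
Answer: 315/1459 ≈ 0.21590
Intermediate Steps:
T(u) = 16 (T(u) = 2*6 + 4 = 12 + 4 = 16)
(971 + j(-26))/(T(16) + 4361) = (971 - 26)/(16 + 4361) = 945/4377 = 945*(1/4377) = 315/1459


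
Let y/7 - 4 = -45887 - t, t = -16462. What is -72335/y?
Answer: 72335/205947 ≈ 0.35123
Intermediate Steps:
y = -205947 (y = 28 + 7*(-45887 - 1*(-16462)) = 28 + 7*(-45887 + 16462) = 28 + 7*(-29425) = 28 - 205975 = -205947)
-72335/y = -72335/(-205947) = -72335*(-1/205947) = 72335/205947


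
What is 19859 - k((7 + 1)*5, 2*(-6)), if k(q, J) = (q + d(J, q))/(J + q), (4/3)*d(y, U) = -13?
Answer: 2224087/112 ≈ 19858.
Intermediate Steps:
d(y, U) = -39/4 (d(y, U) = (3/4)*(-13) = -39/4)
k(q, J) = (-39/4 + q)/(J + q) (k(q, J) = (q - 39/4)/(J + q) = (-39/4 + q)/(J + q))
19859 - k((7 + 1)*5, 2*(-6)) = 19859 - (-39/4 + (7 + 1)*5)/(2*(-6) + (7 + 1)*5) = 19859 - (-39/4 + 8*5)/(-12 + 8*5) = 19859 - (-39/4 + 40)/(-12 + 40) = 19859 - 121/(28*4) = 19859 - 1*121/112 = 19859 - 121/112 = 2224087/112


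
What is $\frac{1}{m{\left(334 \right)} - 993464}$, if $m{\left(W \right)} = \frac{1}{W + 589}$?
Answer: $- \frac{923}{916967271} \approx -1.0066 \cdot 10^{-6}$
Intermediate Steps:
$m{\left(W \right)} = \frac{1}{589 + W}$
$\frac{1}{m{\left(334 \right)} - 993464} = \frac{1}{\frac{1}{589 + 334} - 993464} = \frac{1}{\frac{1}{923} - 993464} = \frac{1}{- \frac{916967271}{923}} = - \frac{923}{916967271}$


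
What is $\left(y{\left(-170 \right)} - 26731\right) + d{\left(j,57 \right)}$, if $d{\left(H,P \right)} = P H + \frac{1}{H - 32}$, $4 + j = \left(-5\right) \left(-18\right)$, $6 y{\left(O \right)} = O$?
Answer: $- \frac{1180295}{54} \approx -21857.0$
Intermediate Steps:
$y{\left(O \right)} = \frac{O}{6}$
$j = 86$ ($j = -4 - -90 = -4 + 90 = 86$)
$d{\left(H,P \right)} = \frac{1}{-32 + H} + H P$ ($d{\left(H,P \right)} = H P + \frac{1}{-32 + H} = \frac{1}{-32 + H} + H P$)
$\left(y{\left(-170 \right)} - 26731\right) + d{\left(j,57 \right)} = \left(\frac{1}{6} \left(-170\right) - 26731\right) + \frac{1 + 57 \cdot 86^{2} - 2752 \cdot 57}{-32 + 86} = \left(- \frac{85}{3} - 26731\right) + \frac{1 + 57 \cdot 7396 - 156864}{54} = - \frac{80278}{3} + \frac{1 + 421572 - 156864}{54} = - \frac{80278}{3} + \frac{1}{54} \cdot 264709 = - \frac{80278}{3} + \frac{264709}{54} = - \frac{1180295}{54}$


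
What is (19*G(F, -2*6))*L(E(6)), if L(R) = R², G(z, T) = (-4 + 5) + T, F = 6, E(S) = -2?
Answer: -836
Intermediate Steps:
G(z, T) = 1 + T
(19*G(F, -2*6))*L(E(6)) = (19*(1 - 2*6))*(-2)² = (19*(1 - 12))*4 = (19*(-11))*4 = -209*4 = -836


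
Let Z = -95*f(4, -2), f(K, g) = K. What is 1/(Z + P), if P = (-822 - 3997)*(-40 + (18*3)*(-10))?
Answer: 1/2794640 ≈ 3.5783e-7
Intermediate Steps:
P = 2795020 (P = -4819*(-40 + 54*(-10)) = -4819*(-40 - 540) = -4819*(-580) = 2795020)
Z = -380 (Z = -95*4 = -380)
1/(Z + P) = 1/(-380 + 2795020) = 1/2794640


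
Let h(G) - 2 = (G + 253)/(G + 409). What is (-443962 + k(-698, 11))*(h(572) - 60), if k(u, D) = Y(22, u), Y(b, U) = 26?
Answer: 8297607776/327 ≈ 2.5375e+7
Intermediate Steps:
h(G) = 2 + (253 + G)/(409 + G) (h(G) = 2 + (G + 253)/(G + 409) = 2 + (253 + G)/(409 + G))
k(u, D) = 26
(-443962 + k(-698, 11))*(h(572) - 60) = (-443962 + 26)*(3*(357 + 572)/(409 + 572) - 60) = -443936*(3*929/981 - 60) = -443936*(3*(1/981)*929 - 60) = -443936*(929/327 - 60) = -443936*(-18691/327) = 8297607776/327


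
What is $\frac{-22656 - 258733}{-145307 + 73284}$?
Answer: $\frac{281389}{72023} \approx 3.9069$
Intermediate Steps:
$\frac{-22656 - 258733}{-145307 + 73284} = \frac{-22656 - 258733}{-72023} = \left(-281389\right) \left(- \frac{1}{72023}\right) = \frac{281389}{72023}$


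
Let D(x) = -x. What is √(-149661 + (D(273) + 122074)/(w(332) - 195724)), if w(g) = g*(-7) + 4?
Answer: I*√1467485487241235/99022 ≈ 386.86*I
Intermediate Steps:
w(g) = 4 - 7*g (w(g) = -7*g + 4 = 4 - 7*g)
√(-149661 + (D(273) + 122074)/(w(332) - 195724)) = √(-149661 + (-1*273 + 122074)/((4 - 7*332) - 195724)) = √(-149661 + (-273 + 122074)/((4 - 2324) - 195724)) = √(-149661 + 121801/(-2320 - 195724)) = √(-149661 + 121801/(-198044)) = √(-149661 + 121801*(-1/198044)) = √(-149661 - 121801/198044) = √(-29639584885/198044) = I*√1467485487241235/99022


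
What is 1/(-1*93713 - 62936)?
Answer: -1/156649 ≈ -6.3837e-6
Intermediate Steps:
1/(-1*93713 - 62936) = 1/(-93713 - 62936) = 1/(-156649) = -1/156649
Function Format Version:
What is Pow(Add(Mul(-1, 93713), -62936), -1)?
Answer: Rational(-1, 156649) ≈ -6.3837e-6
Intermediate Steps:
Pow(Add(Mul(-1, 93713), -62936), -1) = Pow(Add(-93713, -62936), -1) = Pow(-156649, -1) = Rational(-1, 156649)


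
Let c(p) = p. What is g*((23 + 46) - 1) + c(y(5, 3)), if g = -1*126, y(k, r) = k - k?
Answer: -8568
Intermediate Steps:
y(k, r) = 0
g = -126
g*((23 + 46) - 1) + c(y(5, 3)) = -126*((23 + 46) - 1) + 0 = -126*(69 - 1) + 0 = -126*68 + 0 = -8568 + 0 = -8568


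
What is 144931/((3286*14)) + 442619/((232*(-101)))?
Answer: -4241555321/269491432 ≈ -15.739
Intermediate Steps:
144931/((3286*14)) + 442619/((232*(-101))) = 144931/46004 + 442619/(-23432) = 144931*(1/46004) + 442619*(-1/23432) = 144931/46004 - 442619/23432 = -4241555321/269491432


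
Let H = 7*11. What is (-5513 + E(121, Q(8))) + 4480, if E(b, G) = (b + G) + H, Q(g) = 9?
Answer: -826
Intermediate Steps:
H = 77
E(b, G) = 77 + G + b (E(b, G) = (b + G) + 77 = (G + b) + 77 = 77 + G + b)
(-5513 + E(121, Q(8))) + 4480 = (-5513 + (77 + 9 + 121)) + 4480 = (-5513 + 207) + 4480 = -5306 + 4480 = -826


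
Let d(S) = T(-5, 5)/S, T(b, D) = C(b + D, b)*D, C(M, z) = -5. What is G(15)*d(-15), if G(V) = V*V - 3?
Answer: 370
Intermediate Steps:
T(b, D) = -5*D
G(V) = -3 + V**2 (G(V) = V**2 - 3 = -3 + V**2)
d(S) = -25/S (d(S) = (-5*5)/S = -25/S)
G(15)*d(-15) = (-3 + 15**2)*(-25/(-15)) = (-3 + 225)*(-25*(-1/15)) = 222*(5/3) = 370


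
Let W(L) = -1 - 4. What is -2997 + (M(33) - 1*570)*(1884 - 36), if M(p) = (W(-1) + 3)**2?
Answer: -1048965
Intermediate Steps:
W(L) = -5
M(p) = 4 (M(p) = (-5 + 3)**2 = (-2)**2 = 4)
-2997 + (M(33) - 1*570)*(1884 - 36) = -2997 + (4 - 1*570)*(1884 - 36) = -2997 + (4 - 570)*1848 = -2997 - 566*1848 = -2997 - 1045968 = -1048965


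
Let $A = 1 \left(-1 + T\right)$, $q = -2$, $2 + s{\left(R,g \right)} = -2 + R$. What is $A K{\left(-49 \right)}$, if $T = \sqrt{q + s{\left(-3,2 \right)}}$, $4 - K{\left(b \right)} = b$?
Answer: $-53 + 159 i \approx -53.0 + 159.0 i$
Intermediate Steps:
$s{\left(R,g \right)} = -4 + R$ ($s{\left(R,g \right)} = -2 + \left(-2 + R\right) = -4 + R$)
$K{\left(b \right)} = 4 - b$
$T = 3 i$ ($T = \sqrt{-2 - 7} = \sqrt{-9} = 3 i \approx 3.0 i$)
$A = -1 + 3 i$ ($A = 1 \left(-1 + 3 i\right) = -1 + 3 i \approx -1.0 + 3.0 i$)
$A K{\left(-49 \right)} = \left(-1 + 3 i\right) \left(4 - -49\right) = \left(-1 + 3 i\right) \left(4 + 49\right) = \left(-1 + 3 i\right) 53 = -53 + 159 i$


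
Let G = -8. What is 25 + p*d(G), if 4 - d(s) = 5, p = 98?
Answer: -73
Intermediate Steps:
d(s) = -1 (d(s) = 4 - 1*5 = 4 - 5 = -1)
25 + p*d(G) = 25 + 98*(-1) = 25 - 98 = -73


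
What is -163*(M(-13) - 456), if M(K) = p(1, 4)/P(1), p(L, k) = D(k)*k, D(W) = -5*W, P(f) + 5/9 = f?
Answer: 103668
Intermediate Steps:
P(f) = -5/9 + f
p(L, k) = -5*k² (p(L, k) = (-5*k)*k = -5*k²)
M(K) = -180 (M(K) = (-5*4²)/(-5/9 + 1) = (-5*16)/(4/9) = -80*9/4 = -180)
-163*(M(-13) - 456) = -163*(-180 - 456) = -163*(-636) = 103668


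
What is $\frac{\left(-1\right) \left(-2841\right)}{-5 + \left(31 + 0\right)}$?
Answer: $\frac{2841}{26} \approx 109.27$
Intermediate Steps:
$\frac{\left(-1\right) \left(-2841\right)}{-5 + \left(31 + 0\right)} = \frac{2841}{-5 + 31} = \frac{2841}{26}$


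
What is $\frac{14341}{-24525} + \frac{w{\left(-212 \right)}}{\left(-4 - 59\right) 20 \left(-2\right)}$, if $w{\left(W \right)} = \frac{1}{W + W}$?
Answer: $- \frac{340513249}{582321600} \approx -0.58475$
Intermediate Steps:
$w{\left(W \right)} = \frac{1}{2 W}$
$\frac{14341}{-24525} + \frac{w{\left(-212 \right)}}{\left(-4 - 59\right) 20 \left(-2\right)} = \frac{14341}{-24525} + \frac{\frac{1}{2} \frac{1}{-212}}{\left(-4 - 59\right) 20 \left(-2\right)} = 14341 \left(- \frac{1}{24525}\right) + \frac{\frac{1}{2} \left(- \frac{1}{212}\right)}{\left(-63\right) \left(-40\right)} = - \frac{14341}{24525} - \frac{1}{424 \cdot 2520} = - \frac{14341}{24525} - \frac{1}{1068480} = - \frac{340513249}{582321600}$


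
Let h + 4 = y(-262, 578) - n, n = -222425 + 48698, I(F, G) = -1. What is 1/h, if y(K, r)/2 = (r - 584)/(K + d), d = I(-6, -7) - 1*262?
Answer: 175/30401529 ≈ 5.7563e-6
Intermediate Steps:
d = -263 (d = -1 - 1*262 = -1 - 262 = -263)
y(K, r) = 2*(-584 + r)/(-263 + K) (y(K, r) = 2*((r - 584)/(K - 263)) = 2*((-584 + r)/(-263 + K)) = 2*(-584 + r)/(-263 + K))
n = -173727
h = 30401529/175 (h = -4 + (2*(-584 + 578)/(-263 - 262) - 1*(-173727)) = -4 + (2*(-6)/(-525) + 173727) = -4 + (2*(-1/525)*(-6) + 173727) = -4 + (4/175 + 173727) = -4 + 30402229/175 = 30401529/175 ≈ 1.7372e+5)
1/h = 1/(30401529/175) = 175/30401529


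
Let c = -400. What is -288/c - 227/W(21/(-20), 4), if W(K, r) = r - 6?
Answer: 5711/50 ≈ 114.22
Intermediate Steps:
W(K, r) = -6 + r
-288/c - 227/W(21/(-20), 4) = -288/(-400) - 227/(-6 + 4) = -288*(-1/400) - 227/(-2) = 18/25 - 227*(-1/2) = 18/25 + 227/2 = 5711/50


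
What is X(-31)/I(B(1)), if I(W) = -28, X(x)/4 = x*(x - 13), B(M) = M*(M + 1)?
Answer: -1364/7 ≈ -194.86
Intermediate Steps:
B(M) = M*(1 + M)
X(x) = 4*x*(-13 + x) (X(x) = 4*(x*(x - 13)) = 4*(x*(-13 + x)) = 4*x*(-13 + x))
X(-31)/I(B(1)) = (4*(-31)*(-13 - 31))/(-28) = (4*(-31)*(-44))*(-1/28) = 5456*(-1/28) = -1364/7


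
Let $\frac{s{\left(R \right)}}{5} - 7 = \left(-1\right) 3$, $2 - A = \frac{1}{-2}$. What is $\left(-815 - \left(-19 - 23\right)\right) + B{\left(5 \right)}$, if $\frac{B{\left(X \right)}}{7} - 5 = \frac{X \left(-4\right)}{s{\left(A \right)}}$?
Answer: $-745$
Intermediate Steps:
$A = \frac{5}{2}$ ($A = 2 - \frac{1}{-2} = 2 - - \frac{1}{2} = 2 + \frac{1}{2} = \frac{5}{2} \approx 2.5$)
$s{\left(R \right)} = 20$ ($s{\left(R \right)} = 35 + 5 \left(\left(-1\right) 3\right) = 35 + 5 \left(-3\right) = 35 - 15 = 20$)
$B{\left(X \right)} = 35 - \frac{7 X}{5}$ ($B{\left(X \right)} = 35 + 7 \frac{X \left(-4\right)}{20} = 35 + 7 - 4 X \frac{1}{20} = 35 + 7 \left(- \frac{X}{5}\right) = 35 - \frac{7 X}{5}$)
$\left(-815 - \left(-19 - 23\right)\right) + B{\left(5 \right)} = \left(-815 - \left(-19 - 23\right)\right) + \left(35 - 7\right) = \left(-815 - -42\right) + \left(35 - 7\right) = \left(-815 + 42\right) + 28 = -773 + 28 = -745$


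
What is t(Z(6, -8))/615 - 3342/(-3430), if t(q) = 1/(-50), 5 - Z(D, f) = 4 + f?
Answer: 10276307/10547250 ≈ 0.97431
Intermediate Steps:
Z(D, f) = 1 - f (Z(D, f) = 5 - (4 + f) = 5 + (-4 - f) = 1 - f)
t(q) = -1/50
t(Z(6, -8))/615 - 3342/(-3430) = -1/50/615 - 3342/(-3430) = -1/50*1/615 - 3342*(-1/3430) = -1/30750 + 1671/1715 = 10276307/10547250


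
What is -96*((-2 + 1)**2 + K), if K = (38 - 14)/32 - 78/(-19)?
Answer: -10680/19 ≈ -562.11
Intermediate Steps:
K = 369/76 (K = 24*(1/32) - 78*(-1/19) = 3/4 + 78/19 = 369/76 ≈ 4.8553)
-96*((-2 + 1)**2 + K) = -96*((-2 + 1)**2 + 369/76) = -96*((-1)**2 + 369/76) = -96*(1 + 369/76) = -96*445/76 = -10680/19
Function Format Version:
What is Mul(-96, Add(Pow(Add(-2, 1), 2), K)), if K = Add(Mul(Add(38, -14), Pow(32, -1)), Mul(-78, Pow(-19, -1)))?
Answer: Rational(-10680, 19) ≈ -562.11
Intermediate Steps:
K = Rational(369, 76) (K = Add(Mul(24, Rational(1, 32)), Mul(-78, Rational(-1, 19))) = Add(Rational(3, 4), Rational(78, 19)) = Rational(369, 76) ≈ 4.8553)
Mul(-96, Add(Pow(Add(-2, 1), 2), K)) = Mul(-96, Add(Pow(Add(-2, 1), 2), Rational(369, 76))) = Mul(-96, Add(Pow(-1, 2), Rational(369, 76))) = Mul(-96, Add(1, Rational(369, 76))) = Mul(-96, Rational(445, 76)) = Rational(-10680, 19)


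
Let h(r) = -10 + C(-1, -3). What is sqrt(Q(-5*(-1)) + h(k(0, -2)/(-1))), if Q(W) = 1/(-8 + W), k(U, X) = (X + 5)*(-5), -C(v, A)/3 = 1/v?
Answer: I*sqrt(66)/3 ≈ 2.708*I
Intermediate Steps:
C(v, A) = -3/v
k(U, X) = -25 - 5*X (k(U, X) = (5 + X)*(-5) = -25 - 5*X)
h(r) = -7 (h(r) = -10 - 3/(-1) = -10 - 3*(-1) = -10 + 3 = -7)
sqrt(Q(-5*(-1)) + h(k(0, -2)/(-1))) = sqrt(1/(-8 - 5*(-1)) - 7) = sqrt(1/(-8 + 5) - 7) = sqrt(1/(-3) - 7) = sqrt(-1/3 - 7) = sqrt(-22/3) = I*sqrt(66)/3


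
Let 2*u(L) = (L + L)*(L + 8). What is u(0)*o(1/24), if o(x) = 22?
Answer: 0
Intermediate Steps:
u(L) = L*(8 + L) (u(L) = ((L + L)*(L + 8))/2 = ((2*L)*(8 + L))/2 = (2*L*(8 + L))/2 = L*(8 + L))
u(0)*o(1/24) = (0*(8 + 0))*22 = (0*8)*22 = 0*22 = 0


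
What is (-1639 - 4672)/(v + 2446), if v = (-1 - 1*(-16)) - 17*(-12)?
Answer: -6311/2665 ≈ -2.3681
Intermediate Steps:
v = 219 (v = (-1 + 16) + 204 = 15 + 204 = 219)
(-1639 - 4672)/(v + 2446) = (-1639 - 4672)/(219 + 2446) = -6311/2665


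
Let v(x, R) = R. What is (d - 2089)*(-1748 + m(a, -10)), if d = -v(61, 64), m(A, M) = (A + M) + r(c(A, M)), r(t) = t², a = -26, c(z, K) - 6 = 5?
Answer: 3580439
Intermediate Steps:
c(z, K) = 11 (c(z, K) = 6 + 5 = 11)
m(A, M) = 121 + A + M (m(A, M) = (A + M) + 11² = (A + M) + 121 = 121 + A + M)
d = -64 (d = -1*64 = -64)
(d - 2089)*(-1748 + m(a, -10)) = (-64 - 2089)*(-1748 + (121 - 26 - 10)) = -2153*(-1748 + 85) = -2153*(-1663) = 3580439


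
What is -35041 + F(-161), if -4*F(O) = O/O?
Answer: -140165/4 ≈ -35041.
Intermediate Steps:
F(O) = -1/4 (F(O) = -O/(4*O) = -1/4*1 = -1/4)
-35041 + F(-161) = -35041 - 1/4 = -140165/4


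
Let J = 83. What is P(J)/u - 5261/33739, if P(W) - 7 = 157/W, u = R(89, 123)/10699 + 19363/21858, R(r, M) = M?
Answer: 5731302992222771/587659879352327 ≈ 9.7528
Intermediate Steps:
u = 209853271/233858742 (u = 123/10699 + 19363/21858 = 209853271/233858742 ≈ 0.89735)
P(W) = 7 + 157/W
P(J)/u - 5261/33739 = (7 + 157/83)/(209853271/233858742) - 5261/33739 = (7 + 157*(1/83))*(233858742/209853271) - 5261*1/33739 = (7 + 157/83)*(233858742/209853271) - 5261/33739 = (738/83)*(233858742/209853271) - 5261/33739 = 172587751596/17417821493 - 5261/33739 = 5731302992222771/587659879352327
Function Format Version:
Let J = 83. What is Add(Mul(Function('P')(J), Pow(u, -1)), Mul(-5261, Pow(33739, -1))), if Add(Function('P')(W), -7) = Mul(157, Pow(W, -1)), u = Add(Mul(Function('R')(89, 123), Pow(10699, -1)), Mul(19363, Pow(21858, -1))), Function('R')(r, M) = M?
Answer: Rational(5731302992222771, 587659879352327) ≈ 9.7528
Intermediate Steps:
u = Rational(209853271, 233858742) (u = Add(Mul(123, Pow(10699, -1)), Mul(19363, Pow(21858, -1))) = Add(Mul(123, Rational(1, 10699)), Mul(19363, Rational(1, 21858))) = Add(Rational(123, 10699), Rational(19363, 21858)) = Rational(209853271, 233858742) ≈ 0.89735)
Function('P')(W) = Add(7, Mul(157, Pow(W, -1)))
Add(Mul(Function('P')(J), Pow(u, -1)), Mul(-5261, Pow(33739, -1))) = Add(Mul(Add(7, Mul(157, Pow(83, -1))), Pow(Rational(209853271, 233858742), -1)), Mul(-5261, Pow(33739, -1))) = Add(Mul(Add(7, Mul(157, Rational(1, 83))), Rational(233858742, 209853271)), Mul(-5261, Rational(1, 33739))) = Add(Mul(Add(7, Rational(157, 83)), Rational(233858742, 209853271)), Rational(-5261, 33739)) = Add(Mul(Rational(738, 83), Rational(233858742, 209853271)), Rational(-5261, 33739)) = Add(Rational(172587751596, 17417821493), Rational(-5261, 33739)) = Rational(5731302992222771, 587659879352327)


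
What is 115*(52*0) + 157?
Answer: 157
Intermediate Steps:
115*(52*0) + 157 = 115*0 + 157 = 0 + 157 = 157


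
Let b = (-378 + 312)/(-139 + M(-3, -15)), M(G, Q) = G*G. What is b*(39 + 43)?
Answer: 2706/65 ≈ 41.631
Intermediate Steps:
M(G, Q) = G²
b = 33/65 (b = (-378 + 312)/(-139 + (-3)²) = -66/(-139 + 9) = -66/(-130) = -66*(-1/130) = 33/65 ≈ 0.50769)
b*(39 + 43) = 33*(39 + 43)/65 = (33/65)*82 = 2706/65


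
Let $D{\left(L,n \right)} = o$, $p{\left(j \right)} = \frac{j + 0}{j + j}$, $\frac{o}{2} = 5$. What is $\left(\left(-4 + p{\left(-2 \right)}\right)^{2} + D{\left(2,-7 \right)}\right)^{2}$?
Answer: $\frac{7921}{16} \approx 495.06$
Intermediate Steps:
$o = 10$ ($o = 2 \cdot 5 = 10$)
$p{\left(j \right)} = \frac{1}{2}$ ($p{\left(j \right)} = \frac{j}{2 j} = j \frac{1}{2 j} = \frac{1}{2}$)
$D{\left(L,n \right)} = 10$
$\left(\left(-4 + p{\left(-2 \right)}\right)^{2} + D{\left(2,-7 \right)}\right)^{2} = \left(\left(-4 + \frac{1}{2}\right)^{2} + 10\right)^{2} = \left(\left(- \frac{7}{2}\right)^{2} + 10\right)^{2} = \left(\frac{49}{4} + 10\right)^{2} = \left(\frac{89}{4}\right)^{2} = \frac{7921}{16}$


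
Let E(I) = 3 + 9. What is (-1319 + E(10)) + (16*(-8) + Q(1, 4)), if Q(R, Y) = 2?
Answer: -1433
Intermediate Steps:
E(I) = 12
(-1319 + E(10)) + (16*(-8) + Q(1, 4)) = (-1319 + 12) + (16*(-8) + 2) = -1307 + (-128 + 2) = -1307 - 126 = -1433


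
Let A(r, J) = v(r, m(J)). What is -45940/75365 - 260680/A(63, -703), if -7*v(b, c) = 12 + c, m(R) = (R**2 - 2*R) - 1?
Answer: 11475397896/3735285349 ≈ 3.0722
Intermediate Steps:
m(R) = -1 + R**2 - 2*R
v(b, c) = -12/7 - c/7 (v(b, c) = -(12 + c)/7 = -12/7 - c/7)
A(r, J) = -11/7 - J**2/7 + 2*J/7 (A(r, J) = -12/7 - (-1 + J**2 - 2*J)/7 = -12/7 + (1/7 - J**2/7 + 2*J/7) = -11/7 - J**2/7 + 2*J/7)
-45940/75365 - 260680/A(63, -703) = -45940/75365 - 260680/(-11/7 - 1/7*(-703)**2 + (2/7)*(-703)) = -45940*1/75365 - 260680/(-11/7 - 1/7*494209 - 1406/7) = -9188/15073 - 260680/(-11/7 - 494209/7 - 1406/7) = -9188/15073 - 260680/(-495626/7) = -9188/15073 - 260680*(-7/495626) = -9188/15073 + 912380/247813 = 11475397896/3735285349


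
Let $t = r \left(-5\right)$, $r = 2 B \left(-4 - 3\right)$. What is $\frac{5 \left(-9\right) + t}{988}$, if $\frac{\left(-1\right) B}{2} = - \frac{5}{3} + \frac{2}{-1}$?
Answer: $\frac{1405}{2964} \approx 0.47402$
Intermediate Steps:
$B = \frac{22}{3}$ ($B = - 2 \left(- \frac{5}{3} + \frac{2}{-1}\right) = - 2 \left(\left(-5\right) \frac{1}{3} + 2 \left(-1\right)\right) = - 2 \left(- \frac{5}{3} - 2\right) = \left(-2\right) \left(- \frac{11}{3}\right) = \frac{22}{3} \approx 7.3333$)
$r = - \frac{308}{3}$ ($r = 2 \cdot \frac{22}{3} \left(-4 - 3\right) = \frac{44}{3} \left(-7\right) = - \frac{308}{3} \approx -102.67$)
$t = \frac{1540}{3}$ ($t = \left(- \frac{308}{3}\right) \left(-5\right) = \frac{1540}{3} \approx 513.33$)
$\frac{5 \left(-9\right) + t}{988} = \frac{5 \left(-9\right) + \frac{1540}{3}}{988} = \left(-45 + \frac{1540}{3}\right) \frac{1}{988} = \frac{1405}{3} \cdot \frac{1}{988} = \frac{1405}{2964}$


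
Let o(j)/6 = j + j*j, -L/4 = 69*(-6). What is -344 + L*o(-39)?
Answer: 14724808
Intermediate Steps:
L = 1656 (L = -276*(-6) = -4*(-414) = 1656)
o(j) = 6*j + 6*j**2 (o(j) = 6*(j + j*j) = 6*(j + j**2) = 6*j + 6*j**2)
-344 + L*o(-39) = -344 + 1656*(6*(-39)*(1 - 39)) = -344 + 1656*(6*(-39)*(-38)) = -344 + 1656*8892 = -344 + 14725152 = 14724808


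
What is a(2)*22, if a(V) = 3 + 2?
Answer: 110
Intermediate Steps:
a(V) = 5
a(2)*22 = 5*22 = 110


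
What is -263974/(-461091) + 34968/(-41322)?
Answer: -869249410/3175533717 ≈ -0.27373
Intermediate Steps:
-263974/(-461091) + 34968/(-41322) = -263974*(-1/461091) + 34968*(-1/41322) = 263974/461091 - 5828/6887 = -869249410/3175533717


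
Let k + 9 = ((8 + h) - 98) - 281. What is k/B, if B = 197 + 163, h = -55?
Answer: -29/24 ≈ -1.2083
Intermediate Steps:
B = 360
k = -435 (k = -9 + (((8 - 55) - 98) - 281) = -9 + ((-47 - 98) - 281) = -9 + (-145 - 281) = -9 - 426 = -435)
k/B = -435/360 = -435*1/360 = -29/24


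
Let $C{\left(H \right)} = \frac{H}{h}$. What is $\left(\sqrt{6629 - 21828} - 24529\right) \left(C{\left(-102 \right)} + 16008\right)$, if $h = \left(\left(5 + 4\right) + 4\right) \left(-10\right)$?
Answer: $- \frac{25524166059}{65} + \frac{1040571 i \sqrt{15199}}{65} \approx -3.9268 \cdot 10^{8} + 1.9736 \cdot 10^{6} i$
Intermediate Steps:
$h = -130$ ($h = \left(9 + 4\right) \left(-10\right) = 13 \left(-10\right) = -130$)
$C{\left(H \right)} = - \frac{H}{130}$ ($C{\left(H \right)} = \frac{H}{-130} = H \left(- \frac{1}{130}\right) = - \frac{H}{130}$)
$\left(\sqrt{6629 - 21828} - 24529\right) \left(C{\left(-102 \right)} + 16008\right) = \left(\sqrt{6629 - 21828} - 24529\right) \left(\left(- \frac{1}{130}\right) \left(-102\right) + 16008\right) = \left(\sqrt{-15199} - 24529\right) \left(\frac{51}{65} + 16008\right) = \left(i \sqrt{15199} - 24529\right) \frac{1040571}{65} = \left(-24529 + i \sqrt{15199}\right) \frac{1040571}{65} = - \frac{25524166059}{65} + \frac{1040571 i \sqrt{15199}}{65}$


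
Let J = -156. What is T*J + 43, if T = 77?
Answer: -11969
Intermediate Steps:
T*J + 43 = 77*(-156) + 43 = -12012 + 43 = -11969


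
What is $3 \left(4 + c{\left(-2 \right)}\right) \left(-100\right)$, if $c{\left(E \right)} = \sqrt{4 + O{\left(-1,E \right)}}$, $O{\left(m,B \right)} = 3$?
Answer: $-1200 - 300 \sqrt{7} \approx -1993.7$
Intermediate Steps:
$c{\left(E \right)} = \sqrt{7}$ ($c{\left(E \right)} = \sqrt{4 + 3} = \sqrt{7}$)
$3 \left(4 + c{\left(-2 \right)}\right) \left(-100\right) = 3 \left(4 + \sqrt{7}\right) \left(-100\right) = \left(12 + 3 \sqrt{7}\right) \left(-100\right) = -1200 - 300 \sqrt{7}$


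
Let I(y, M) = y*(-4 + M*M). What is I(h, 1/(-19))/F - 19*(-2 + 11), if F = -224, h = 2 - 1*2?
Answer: -171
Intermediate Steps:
h = 0 (h = 2 - 2 = 0)
I(y, M) = y*(-4 + M**2)
I(h, 1/(-19))/F - 19*(-2 + 11) = (0*(-4 + (1/(-19))**2))/(-224) - 19*(-2 + 11) = (0*(-4 + (-1/19)**2))*(-1/224) - 19*9 = (0*(-4 + 1/361))*(-1/224) - 171 = (0*(-1443/361))*(-1/224) - 171 = 0*(-1/224) - 171 = 0 - 171 = -171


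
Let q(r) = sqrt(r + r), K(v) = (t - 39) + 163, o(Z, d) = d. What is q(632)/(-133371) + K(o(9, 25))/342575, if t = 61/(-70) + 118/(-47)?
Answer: 396833/1127071750 - 4*sqrt(79)/133371 ≈ 8.5521e-5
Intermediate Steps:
t = -11127/3290 (t = 61*(-1/70) + 118*(-1/47) = -61/70 - 118/47 = -11127/3290 ≈ -3.3821)
K(v) = 396833/3290 (K(v) = (-11127/3290 - 39) + 163 = -139437/3290 + 163 = 396833/3290)
q(r) = sqrt(2)*sqrt(r) (q(r) = sqrt(2*r) = sqrt(2)*sqrt(r))
q(632)/(-133371) + K(o(9, 25))/342575 = (sqrt(2)*sqrt(632))/(-133371) + (396833/3290)/342575 = (sqrt(2)*(2*sqrt(158)))*(-1/133371) + (396833/3290)*(1/342575) = (4*sqrt(79))*(-1/133371) + 396833/1127071750 = -4*sqrt(79)/133371 + 396833/1127071750 = 396833/1127071750 - 4*sqrt(79)/133371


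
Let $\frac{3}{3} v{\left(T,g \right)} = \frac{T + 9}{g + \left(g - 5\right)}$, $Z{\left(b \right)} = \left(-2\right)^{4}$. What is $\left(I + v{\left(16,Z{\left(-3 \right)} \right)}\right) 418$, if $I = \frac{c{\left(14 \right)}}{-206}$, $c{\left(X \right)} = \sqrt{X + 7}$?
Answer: $\frac{10450}{27} - \frac{209 \sqrt{21}}{103} \approx 377.74$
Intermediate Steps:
$c{\left(X \right)} = \sqrt{7 + X}$
$Z{\left(b \right)} = 16$
$I = - \frac{\sqrt{21}}{206}$ ($I = \frac{\sqrt{7 + 14}}{-206} = \sqrt{21} \left(- \frac{1}{206}\right) = - \frac{\sqrt{21}}{206} \approx -0.022246$)
$v{\left(T,g \right)} = \frac{9 + T}{-5 + 2 g}$ ($v{\left(T,g \right)} = \frac{T + 9}{g + \left(g - 5\right)} = \frac{9 + T}{g + \left(-5 + g\right)} = \frac{9 + T}{-5 + 2 g}$)
$\left(I + v{\left(16,Z{\left(-3 \right)} \right)}\right) 418 = \left(- \frac{\sqrt{21}}{206} + \frac{9 + 16}{-5 + 2 \cdot 16}\right) 418 = \left(- \frac{\sqrt{21}}{206} + \frac{1}{-5 + 32} \cdot 25\right) 418 = \left(- \frac{\sqrt{21}}{206} + \frac{1}{27} \cdot 25\right) 418 = \left(- \frac{\sqrt{21}}{206} + \frac{25}{27}\right) 418 = \left(\frac{25}{27} - \frac{\sqrt{21}}{206}\right) 418 = \frac{10450}{27} - \frac{209 \sqrt{21}}{103}$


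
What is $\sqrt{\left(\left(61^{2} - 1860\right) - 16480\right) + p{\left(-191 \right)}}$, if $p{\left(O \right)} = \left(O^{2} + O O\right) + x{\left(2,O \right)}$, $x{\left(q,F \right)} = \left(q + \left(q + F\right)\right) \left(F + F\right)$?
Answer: $\sqrt{129777} \approx 360.25$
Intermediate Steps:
$x{\left(q,F \right)} = 2 F \left(F + 2 q\right)$ ($x{\left(q,F \right)} = \left(q + \left(F + q\right)\right) 2 F = \left(F + 2 q\right) 2 F = 2 F \left(F + 2 q\right)$)
$p{\left(O \right)} = 2 O^{2} + 2 O \left(4 + O\right)$ ($p{\left(O \right)} = \left(O^{2} + O O\right) + 2 O \left(O + 2 \cdot 2\right) = \left(O^{2} + O^{2}\right) + 2 O \left(O + 4\right) = 2 O^{2} + 2 O \left(4 + O\right)$)
$\sqrt{\left(\left(61^{2} - 1860\right) - 16480\right) + p{\left(-191 \right)}} = \sqrt{\left(\left(61^{2} - 1860\right) - 16480\right) + 4 \left(-191\right) \left(2 - 191\right)} = \sqrt{\left(\left(3721 - 1860\right) - 16480\right) + 4 \left(-191\right) \left(-189\right)} = \sqrt{\left(1861 - 16480\right) + 144396} = \sqrt{-14619 + 144396} = \sqrt{129777}$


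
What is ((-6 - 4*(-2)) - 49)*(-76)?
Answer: 3572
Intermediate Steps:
((-6 - 4*(-2)) - 49)*(-76) = ((-6 + 8) - 49)*(-76) = (2 - 49)*(-76) = -47*(-76) = 3572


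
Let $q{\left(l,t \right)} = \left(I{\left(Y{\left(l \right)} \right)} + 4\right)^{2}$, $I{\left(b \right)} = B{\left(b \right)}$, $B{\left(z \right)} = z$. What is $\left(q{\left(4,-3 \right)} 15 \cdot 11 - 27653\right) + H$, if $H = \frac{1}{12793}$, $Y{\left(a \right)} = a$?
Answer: $- \frac{218670748}{12793} \approx -17093.0$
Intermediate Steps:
$I{\left(b \right)} = b$
$q{\left(l,t \right)} = \left(4 + l\right)^{2}$ ($q{\left(l,t \right)} = \left(l + 4\right)^{2} = \left(4 + l\right)^{2}$)
$H = \frac{1}{12793} \approx 7.8168 \cdot 10^{-5}$
$\left(q{\left(4,-3 \right)} 15 \cdot 11 - 27653\right) + H = \left(\left(4 + 4\right)^{2} \cdot 15 \cdot 11 - 27653\right) + \frac{1}{12793} = \left(8^{2} \cdot 15 \cdot 11 - 27653\right) + \frac{1}{12793} = \left(64 \cdot 15 \cdot 11 - 27653\right) + \frac{1}{12793} = \left(960 \cdot 11 - 27653\right) + \frac{1}{12793} = \left(10560 - 27653\right) + \frac{1}{12793} = -17093 + \frac{1}{12793} = - \frac{218670748}{12793}$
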